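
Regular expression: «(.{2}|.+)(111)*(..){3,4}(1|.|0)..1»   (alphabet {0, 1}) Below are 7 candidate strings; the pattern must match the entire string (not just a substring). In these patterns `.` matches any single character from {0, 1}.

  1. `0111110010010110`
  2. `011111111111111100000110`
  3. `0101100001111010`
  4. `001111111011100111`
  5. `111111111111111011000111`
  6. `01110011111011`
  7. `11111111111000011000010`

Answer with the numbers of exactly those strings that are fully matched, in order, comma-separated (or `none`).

4, 5, 6

1 → no match — must end with `1`
2 → no match — must end with `1`
3 → no match — must end with `1`
4 → match
5 → match
6 → match
7 → no match — must end with `1`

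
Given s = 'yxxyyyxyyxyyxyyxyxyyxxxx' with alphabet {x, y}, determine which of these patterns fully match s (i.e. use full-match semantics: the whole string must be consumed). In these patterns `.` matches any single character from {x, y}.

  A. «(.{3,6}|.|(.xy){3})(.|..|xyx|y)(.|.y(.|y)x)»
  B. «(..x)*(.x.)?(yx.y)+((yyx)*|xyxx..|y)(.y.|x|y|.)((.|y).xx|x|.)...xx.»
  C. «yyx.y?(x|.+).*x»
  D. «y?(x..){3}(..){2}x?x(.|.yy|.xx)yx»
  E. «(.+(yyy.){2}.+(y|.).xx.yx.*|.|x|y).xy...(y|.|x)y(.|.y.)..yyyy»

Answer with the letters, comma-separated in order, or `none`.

B

A → no match
B → match
C → no match — must start with 'yyx'
D → no match — must end with 'yx'
E → no match — must end with 'yyyy'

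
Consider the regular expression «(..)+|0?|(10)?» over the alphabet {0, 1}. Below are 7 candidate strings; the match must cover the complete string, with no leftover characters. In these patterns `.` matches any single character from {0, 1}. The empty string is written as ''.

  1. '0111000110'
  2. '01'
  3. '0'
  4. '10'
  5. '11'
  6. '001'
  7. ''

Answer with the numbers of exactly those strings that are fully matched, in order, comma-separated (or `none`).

1 → match
2 → match
3 → match
4 → match
5 → match
6 → no match
7 → match

1, 2, 3, 4, 5, 7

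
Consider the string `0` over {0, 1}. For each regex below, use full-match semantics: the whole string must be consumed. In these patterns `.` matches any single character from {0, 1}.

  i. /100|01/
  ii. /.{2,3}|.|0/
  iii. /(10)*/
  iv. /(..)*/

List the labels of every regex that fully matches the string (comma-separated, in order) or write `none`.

i → no match
ii → match
iii → no match
iv → no match

ii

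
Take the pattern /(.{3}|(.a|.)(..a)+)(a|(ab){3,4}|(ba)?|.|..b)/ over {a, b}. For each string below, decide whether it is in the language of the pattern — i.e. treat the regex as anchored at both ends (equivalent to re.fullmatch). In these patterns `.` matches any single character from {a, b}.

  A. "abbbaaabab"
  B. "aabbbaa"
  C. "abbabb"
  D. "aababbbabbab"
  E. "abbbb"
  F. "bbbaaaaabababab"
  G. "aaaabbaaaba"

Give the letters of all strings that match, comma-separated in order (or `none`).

A. "abbbaaabab" → no match
B. "aabbbaa" → no match
C. "abbabb" → match
D. "aababbbabbab" → no match
E. "abbbb" → no match
F → match
G. "aaaabbaaaba" → no match

C, F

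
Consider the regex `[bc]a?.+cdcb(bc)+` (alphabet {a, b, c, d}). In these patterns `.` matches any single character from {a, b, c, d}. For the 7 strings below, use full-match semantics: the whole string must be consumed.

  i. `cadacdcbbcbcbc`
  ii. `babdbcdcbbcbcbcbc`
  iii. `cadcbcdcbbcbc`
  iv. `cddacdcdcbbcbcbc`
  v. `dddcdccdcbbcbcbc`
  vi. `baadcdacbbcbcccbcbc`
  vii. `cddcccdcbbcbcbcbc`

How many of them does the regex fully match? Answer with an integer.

i → match
ii → match
iii → match
iv → match
v → no match
vi → no match
vii → match
Total matched: 5

5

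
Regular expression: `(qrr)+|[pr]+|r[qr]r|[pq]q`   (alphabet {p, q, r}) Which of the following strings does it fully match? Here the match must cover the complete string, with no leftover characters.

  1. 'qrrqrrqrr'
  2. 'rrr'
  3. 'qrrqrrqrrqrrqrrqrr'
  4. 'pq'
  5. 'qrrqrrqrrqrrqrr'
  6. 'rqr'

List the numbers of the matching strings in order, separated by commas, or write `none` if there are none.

1 → match
2 → match
3 → match
4 → match
5 → match
6 → match

1, 2, 3, 4, 5, 6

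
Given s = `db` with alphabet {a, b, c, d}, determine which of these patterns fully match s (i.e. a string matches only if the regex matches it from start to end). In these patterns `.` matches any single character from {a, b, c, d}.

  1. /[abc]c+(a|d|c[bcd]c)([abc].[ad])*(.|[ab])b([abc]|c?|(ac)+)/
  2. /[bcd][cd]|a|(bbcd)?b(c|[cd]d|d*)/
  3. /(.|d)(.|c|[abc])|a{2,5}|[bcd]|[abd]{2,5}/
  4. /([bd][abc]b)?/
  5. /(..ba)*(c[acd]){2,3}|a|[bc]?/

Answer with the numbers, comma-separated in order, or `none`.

1 → no match
2 → no match
3 → match
4 → no match
5 → no match

3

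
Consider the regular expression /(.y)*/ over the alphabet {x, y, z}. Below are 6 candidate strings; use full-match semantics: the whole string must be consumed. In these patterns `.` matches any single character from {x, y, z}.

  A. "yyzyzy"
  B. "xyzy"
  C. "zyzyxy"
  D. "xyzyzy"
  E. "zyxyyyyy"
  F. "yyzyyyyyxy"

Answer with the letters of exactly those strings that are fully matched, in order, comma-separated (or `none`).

A, B, C, D, E, F

A → match
B → match
C → match
D → match
E → match
F → match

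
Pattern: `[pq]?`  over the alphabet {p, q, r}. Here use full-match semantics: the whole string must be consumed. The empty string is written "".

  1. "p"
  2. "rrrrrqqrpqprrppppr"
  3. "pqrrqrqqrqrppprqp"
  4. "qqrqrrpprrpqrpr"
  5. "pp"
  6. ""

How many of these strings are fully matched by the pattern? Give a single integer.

2

1 → match
2 → no match
3 → no match
4 → no match
5 → no match
6 → match
Total matched: 2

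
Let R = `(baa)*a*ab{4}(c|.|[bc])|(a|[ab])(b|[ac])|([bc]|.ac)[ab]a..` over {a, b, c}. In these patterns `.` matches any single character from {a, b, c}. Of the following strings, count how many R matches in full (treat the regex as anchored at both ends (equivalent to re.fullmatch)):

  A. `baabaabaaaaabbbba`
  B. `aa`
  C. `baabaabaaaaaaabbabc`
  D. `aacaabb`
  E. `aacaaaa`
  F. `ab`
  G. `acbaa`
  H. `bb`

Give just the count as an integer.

A → match
B → match
C → no match
D → match
E → match
F → match
G → no match
H → match
Total matched: 6

6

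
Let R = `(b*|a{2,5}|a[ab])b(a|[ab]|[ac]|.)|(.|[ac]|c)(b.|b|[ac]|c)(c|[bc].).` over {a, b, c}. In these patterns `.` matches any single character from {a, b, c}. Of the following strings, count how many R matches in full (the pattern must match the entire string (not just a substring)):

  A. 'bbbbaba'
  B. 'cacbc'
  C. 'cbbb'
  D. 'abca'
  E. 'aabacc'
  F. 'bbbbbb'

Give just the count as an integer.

3

A. 'bbbbaba' → no match
B. 'cacbc' → match
C. 'cbbb' → no match
D. 'abca' → match
E. 'aabacc' → no match
F. 'bbbbbb' → match
Total matched: 3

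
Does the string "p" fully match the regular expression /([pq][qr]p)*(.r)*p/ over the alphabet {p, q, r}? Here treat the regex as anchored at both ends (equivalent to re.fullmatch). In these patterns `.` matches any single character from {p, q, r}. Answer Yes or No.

Yes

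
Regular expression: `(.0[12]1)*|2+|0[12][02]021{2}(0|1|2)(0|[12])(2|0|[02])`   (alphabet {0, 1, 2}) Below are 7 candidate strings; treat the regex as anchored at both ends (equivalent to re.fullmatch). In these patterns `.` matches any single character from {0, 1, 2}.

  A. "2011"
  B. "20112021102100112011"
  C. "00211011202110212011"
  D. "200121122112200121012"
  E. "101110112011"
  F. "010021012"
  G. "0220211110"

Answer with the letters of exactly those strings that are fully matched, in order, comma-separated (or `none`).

A. "2011" → match
B → match
C → match
D → no match
E. "101110112011" → match
F. "010021012" → no match
G. "0220211110" → match

A, B, C, E, G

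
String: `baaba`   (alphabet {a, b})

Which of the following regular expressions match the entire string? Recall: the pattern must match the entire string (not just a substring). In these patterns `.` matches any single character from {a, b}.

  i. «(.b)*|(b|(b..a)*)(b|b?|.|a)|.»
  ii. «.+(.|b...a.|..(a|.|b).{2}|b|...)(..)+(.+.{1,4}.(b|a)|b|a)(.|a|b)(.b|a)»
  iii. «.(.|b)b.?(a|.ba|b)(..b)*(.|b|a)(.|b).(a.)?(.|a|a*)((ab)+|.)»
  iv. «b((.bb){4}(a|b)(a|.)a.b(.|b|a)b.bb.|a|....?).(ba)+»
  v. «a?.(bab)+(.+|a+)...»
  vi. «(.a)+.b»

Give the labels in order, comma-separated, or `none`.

iv

i → no match
ii → no match
iii → no match
iv → match
v → no match
vi → no match — must end with `b`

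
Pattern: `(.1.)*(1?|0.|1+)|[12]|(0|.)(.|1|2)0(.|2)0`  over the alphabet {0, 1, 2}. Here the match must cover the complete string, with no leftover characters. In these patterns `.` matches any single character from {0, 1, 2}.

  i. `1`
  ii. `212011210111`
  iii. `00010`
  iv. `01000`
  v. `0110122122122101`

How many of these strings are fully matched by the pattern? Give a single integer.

5

i. `1` → match
ii. `212011210111` → match
iii. `00010` → match
iv. `01000` → match
v → match
Total matched: 5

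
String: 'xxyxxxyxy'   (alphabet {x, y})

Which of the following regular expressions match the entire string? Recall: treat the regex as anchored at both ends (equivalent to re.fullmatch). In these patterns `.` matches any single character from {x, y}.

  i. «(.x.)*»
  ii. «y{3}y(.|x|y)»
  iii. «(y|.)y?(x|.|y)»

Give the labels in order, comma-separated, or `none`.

i → match
ii → no match — must start with 'y'
iii → no match

i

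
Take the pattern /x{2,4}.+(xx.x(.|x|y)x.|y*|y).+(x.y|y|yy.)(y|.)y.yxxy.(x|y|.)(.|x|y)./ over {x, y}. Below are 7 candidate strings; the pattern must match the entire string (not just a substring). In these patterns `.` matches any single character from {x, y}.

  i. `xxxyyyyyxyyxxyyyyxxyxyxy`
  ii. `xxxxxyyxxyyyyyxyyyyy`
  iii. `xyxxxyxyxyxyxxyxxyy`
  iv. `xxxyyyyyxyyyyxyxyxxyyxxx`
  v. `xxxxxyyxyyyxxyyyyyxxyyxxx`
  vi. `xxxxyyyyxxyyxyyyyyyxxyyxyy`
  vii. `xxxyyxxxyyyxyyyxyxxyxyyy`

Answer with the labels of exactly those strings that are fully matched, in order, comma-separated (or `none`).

iv, v, vi, vii

i → no match
ii → no match
iii → no match
iv → match
v → match
vi → match
vii → match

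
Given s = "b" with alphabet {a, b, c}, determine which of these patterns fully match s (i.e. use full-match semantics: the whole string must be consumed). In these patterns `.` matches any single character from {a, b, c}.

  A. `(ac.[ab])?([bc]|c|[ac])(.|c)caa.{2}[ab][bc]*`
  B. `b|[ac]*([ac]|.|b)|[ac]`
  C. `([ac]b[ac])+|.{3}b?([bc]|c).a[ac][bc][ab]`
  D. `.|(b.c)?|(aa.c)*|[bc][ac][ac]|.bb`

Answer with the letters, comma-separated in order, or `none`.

B, D

A → no match
B → match
C → no match
D → match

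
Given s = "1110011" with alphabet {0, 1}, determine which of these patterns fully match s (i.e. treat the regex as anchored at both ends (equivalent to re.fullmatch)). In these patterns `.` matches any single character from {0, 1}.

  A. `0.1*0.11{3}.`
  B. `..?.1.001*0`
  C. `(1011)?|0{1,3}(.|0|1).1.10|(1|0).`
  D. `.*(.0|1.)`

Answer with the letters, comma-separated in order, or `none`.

A → no match — must start with "0"
B → no match — must end with "0"
C → no match
D → match

D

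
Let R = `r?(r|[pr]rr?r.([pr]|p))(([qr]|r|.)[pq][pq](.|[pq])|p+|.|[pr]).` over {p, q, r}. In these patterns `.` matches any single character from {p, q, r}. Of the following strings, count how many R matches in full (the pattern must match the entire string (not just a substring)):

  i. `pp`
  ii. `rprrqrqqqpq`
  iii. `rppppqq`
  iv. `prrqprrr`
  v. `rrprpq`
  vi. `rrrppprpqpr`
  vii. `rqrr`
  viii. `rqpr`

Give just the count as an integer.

1

i → no match
ii → match
iii → no match
iv → no match
v → no match
vi → no match
vii → no match
viii → no match
Total matched: 1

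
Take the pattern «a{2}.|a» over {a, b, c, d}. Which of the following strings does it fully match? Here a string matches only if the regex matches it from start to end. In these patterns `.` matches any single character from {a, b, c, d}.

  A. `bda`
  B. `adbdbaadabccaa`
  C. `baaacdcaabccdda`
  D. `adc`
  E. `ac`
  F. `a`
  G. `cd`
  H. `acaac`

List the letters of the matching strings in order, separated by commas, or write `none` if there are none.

F

A → no match — must start with `a`
B → no match
C → no match — must start with `a`
D → no match
E → no match
F → match
G → no match — must start with `a`
H → no match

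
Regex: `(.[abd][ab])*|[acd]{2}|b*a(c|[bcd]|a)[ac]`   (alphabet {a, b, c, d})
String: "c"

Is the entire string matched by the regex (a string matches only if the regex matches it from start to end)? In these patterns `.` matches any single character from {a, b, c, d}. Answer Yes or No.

No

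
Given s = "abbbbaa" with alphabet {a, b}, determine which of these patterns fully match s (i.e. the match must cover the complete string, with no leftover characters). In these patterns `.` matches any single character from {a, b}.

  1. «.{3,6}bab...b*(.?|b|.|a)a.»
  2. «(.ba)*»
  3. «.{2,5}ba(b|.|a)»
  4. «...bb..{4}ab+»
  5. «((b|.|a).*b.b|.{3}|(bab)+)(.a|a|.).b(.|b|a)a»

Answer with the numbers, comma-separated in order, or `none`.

3

1 → no match
2 → no match
3 → match
4 → no match — must end with "b"
5 → no match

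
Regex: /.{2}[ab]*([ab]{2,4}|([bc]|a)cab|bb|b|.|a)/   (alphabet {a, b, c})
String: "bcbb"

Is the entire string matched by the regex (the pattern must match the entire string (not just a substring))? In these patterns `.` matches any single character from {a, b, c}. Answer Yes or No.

Yes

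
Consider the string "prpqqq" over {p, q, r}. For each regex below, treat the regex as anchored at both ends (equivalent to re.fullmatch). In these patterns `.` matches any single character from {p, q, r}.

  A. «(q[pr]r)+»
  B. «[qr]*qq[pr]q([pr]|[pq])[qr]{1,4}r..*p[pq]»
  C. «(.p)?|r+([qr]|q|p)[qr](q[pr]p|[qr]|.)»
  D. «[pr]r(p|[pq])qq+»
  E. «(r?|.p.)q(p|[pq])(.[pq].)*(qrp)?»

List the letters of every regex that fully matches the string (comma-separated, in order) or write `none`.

A → no match — must start with "q"
B → no match
C → no match
D → match
E → no match

D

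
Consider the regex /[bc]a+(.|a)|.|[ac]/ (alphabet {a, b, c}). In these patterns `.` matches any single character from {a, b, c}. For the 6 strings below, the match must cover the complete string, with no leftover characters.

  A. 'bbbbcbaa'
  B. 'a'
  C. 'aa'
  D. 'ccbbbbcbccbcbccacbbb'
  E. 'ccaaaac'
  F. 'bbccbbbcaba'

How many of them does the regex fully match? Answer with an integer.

1

A. 'bbbbcbaa' → no match
B. 'a' → match
C. 'aa' → no match
D → no match
E. 'ccaaaac' → no match
F. 'bbccbbbcaba' → no match
Total matched: 1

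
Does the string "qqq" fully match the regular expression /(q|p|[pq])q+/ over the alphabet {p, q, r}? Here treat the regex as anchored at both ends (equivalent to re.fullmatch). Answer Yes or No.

Yes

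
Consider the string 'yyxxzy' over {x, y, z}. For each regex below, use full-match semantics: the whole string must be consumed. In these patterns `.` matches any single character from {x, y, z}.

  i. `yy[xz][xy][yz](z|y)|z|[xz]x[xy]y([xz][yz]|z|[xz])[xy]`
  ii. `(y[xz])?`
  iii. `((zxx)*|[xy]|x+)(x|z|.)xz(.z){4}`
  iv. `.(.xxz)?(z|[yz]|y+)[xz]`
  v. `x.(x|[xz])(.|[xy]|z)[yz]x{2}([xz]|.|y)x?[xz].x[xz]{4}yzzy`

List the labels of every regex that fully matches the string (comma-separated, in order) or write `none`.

i → match
ii → no match
iii → no match — must end with 'z'
iv → no match
v → no match — must start with 'x'

i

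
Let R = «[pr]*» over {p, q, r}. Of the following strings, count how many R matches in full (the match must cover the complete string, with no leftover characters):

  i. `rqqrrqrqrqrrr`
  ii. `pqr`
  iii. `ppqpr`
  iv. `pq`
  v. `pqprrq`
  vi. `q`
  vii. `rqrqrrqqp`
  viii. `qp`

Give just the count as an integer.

0

i → no match
ii → no match
iii → no match
iv → no match
v → no match
vi → no match
vii → no match
viii → no match
Total matched: 0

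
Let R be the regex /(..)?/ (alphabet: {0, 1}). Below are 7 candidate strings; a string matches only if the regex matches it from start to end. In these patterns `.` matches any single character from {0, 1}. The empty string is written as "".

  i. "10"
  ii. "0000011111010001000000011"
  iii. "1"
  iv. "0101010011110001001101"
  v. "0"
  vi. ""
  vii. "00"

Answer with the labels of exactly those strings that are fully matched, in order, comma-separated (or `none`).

i, vi, vii

i → match
ii → no match
iii → no match
iv → no match
v → no match
vi → match
vii → match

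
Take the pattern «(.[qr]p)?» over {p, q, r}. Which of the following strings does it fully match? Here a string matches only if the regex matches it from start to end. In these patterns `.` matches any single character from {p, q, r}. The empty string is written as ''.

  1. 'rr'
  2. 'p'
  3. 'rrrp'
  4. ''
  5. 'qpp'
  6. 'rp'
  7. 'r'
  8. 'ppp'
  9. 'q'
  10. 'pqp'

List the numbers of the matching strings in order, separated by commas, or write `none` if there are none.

4, 10

1 → no match
2 → no match
3 → no match
4 → match
5 → no match
6 → no match
7 → no match
8 → no match
9 → no match
10 → match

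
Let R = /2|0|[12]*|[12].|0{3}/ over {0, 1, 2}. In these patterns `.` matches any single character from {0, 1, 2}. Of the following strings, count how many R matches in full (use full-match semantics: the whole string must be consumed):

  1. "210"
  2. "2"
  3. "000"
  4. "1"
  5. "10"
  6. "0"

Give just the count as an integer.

5

1 → no match
2 → match
3 → match
4 → match
5 → match
6 → match
Total matched: 5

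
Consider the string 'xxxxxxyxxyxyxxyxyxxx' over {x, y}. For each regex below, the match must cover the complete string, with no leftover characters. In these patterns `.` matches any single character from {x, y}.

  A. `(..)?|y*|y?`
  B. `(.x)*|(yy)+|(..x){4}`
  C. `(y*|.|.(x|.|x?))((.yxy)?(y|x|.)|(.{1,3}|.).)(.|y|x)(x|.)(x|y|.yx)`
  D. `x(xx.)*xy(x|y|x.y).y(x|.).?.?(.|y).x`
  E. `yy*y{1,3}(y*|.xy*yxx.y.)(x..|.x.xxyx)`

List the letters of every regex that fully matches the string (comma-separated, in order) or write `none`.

A → no match
B → no match
C → no match
D → match
E → no match — must start with 'y'

D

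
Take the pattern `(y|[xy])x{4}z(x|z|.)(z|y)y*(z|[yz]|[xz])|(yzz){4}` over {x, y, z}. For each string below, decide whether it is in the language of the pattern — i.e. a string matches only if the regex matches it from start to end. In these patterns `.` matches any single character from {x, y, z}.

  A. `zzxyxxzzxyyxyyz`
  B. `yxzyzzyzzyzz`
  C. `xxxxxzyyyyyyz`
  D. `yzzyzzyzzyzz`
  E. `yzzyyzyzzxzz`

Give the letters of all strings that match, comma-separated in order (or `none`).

C, D

A → no match
B → no match
C → match
D → match
E → no match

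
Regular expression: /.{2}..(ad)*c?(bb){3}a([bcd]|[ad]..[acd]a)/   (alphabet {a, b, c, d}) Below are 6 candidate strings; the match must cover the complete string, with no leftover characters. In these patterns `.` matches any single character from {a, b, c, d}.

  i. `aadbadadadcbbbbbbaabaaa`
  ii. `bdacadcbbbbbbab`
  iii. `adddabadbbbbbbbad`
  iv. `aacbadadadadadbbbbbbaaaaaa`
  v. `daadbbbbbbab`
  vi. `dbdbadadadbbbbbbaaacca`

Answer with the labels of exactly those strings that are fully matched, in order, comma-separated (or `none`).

i, ii, iv, v, vi

i → match
ii → match
iii → no match
iv → match
v → match
vi → match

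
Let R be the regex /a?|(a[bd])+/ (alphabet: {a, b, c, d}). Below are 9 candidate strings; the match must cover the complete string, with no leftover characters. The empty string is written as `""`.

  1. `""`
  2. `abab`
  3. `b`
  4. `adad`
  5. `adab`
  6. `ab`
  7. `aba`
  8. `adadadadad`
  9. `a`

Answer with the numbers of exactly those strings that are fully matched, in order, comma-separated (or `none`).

1, 2, 4, 5, 6, 8, 9

1 → match
2 → match
3 → no match
4 → match
5 → match
6 → match
7 → no match
8 → match
9 → match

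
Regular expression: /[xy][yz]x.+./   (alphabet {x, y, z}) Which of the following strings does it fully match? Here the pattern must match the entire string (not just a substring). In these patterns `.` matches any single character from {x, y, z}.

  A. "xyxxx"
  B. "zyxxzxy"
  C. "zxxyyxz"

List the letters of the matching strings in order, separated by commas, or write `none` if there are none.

A

A. "xyxxx" → match
B. "zyxxzxy" → no match
C. "zxxyyxz" → no match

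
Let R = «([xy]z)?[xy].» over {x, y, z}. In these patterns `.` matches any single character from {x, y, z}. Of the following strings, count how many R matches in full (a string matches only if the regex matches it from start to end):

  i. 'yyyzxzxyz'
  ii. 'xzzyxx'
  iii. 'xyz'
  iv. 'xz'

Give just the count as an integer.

i → no match
ii → no match
iii → no match
iv → match
Total matched: 1

1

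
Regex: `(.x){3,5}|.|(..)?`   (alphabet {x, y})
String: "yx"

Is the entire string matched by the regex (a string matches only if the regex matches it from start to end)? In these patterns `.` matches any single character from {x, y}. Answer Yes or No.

Yes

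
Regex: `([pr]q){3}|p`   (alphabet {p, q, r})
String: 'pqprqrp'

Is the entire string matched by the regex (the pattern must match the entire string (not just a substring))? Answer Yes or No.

No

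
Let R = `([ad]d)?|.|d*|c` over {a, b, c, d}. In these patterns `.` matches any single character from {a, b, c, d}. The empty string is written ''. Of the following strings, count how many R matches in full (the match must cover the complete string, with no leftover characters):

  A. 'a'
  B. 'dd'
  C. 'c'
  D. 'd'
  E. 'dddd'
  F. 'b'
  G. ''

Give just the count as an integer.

A → match
B → match
C → match
D → match
E → match
F → match
G → match
Total matched: 7

7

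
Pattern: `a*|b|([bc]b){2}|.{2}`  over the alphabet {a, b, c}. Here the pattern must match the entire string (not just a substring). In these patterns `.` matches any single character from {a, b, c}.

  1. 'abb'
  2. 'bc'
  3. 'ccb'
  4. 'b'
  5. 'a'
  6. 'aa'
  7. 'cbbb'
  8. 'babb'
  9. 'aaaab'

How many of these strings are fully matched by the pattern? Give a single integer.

1. 'abb' → no match
2. 'bc' → match
3. 'ccb' → no match
4. 'b' → match
5. 'a' → match
6. 'aa' → match
7. 'cbbb' → match
8. 'babb' → no match
9. 'aaaab' → no match
Total matched: 5

5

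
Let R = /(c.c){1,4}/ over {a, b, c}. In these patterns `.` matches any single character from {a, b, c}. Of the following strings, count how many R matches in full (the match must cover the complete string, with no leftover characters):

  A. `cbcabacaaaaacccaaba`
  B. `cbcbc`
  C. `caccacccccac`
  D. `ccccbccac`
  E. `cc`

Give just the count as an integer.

A → no match — must end with `c`
B → no match
C → match
D → match
E → no match
Total matched: 2

2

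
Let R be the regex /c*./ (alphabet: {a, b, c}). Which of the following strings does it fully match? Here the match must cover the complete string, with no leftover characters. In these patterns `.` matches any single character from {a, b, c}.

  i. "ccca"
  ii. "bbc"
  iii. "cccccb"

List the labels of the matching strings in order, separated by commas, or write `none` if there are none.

i, iii

i → match
ii → no match
iii → match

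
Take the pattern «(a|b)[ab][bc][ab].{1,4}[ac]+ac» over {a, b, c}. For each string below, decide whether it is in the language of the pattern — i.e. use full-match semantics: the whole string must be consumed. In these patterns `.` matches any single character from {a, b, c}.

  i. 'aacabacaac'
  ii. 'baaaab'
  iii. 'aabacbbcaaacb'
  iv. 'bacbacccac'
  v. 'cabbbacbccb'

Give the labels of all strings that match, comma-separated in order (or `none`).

i, iv

i → match
ii → no match — must end with 'ac'
iii → no match — must end with 'ac'
iv → match
v → no match — must end with 'ac'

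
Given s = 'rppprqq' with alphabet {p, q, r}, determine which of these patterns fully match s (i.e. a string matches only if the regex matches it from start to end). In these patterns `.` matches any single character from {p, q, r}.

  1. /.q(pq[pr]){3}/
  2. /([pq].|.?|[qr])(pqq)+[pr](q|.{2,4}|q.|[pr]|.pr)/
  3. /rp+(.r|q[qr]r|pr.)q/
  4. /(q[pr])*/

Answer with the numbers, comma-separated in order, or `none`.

1 → no match
2 → no match
3 → match
4 → no match

3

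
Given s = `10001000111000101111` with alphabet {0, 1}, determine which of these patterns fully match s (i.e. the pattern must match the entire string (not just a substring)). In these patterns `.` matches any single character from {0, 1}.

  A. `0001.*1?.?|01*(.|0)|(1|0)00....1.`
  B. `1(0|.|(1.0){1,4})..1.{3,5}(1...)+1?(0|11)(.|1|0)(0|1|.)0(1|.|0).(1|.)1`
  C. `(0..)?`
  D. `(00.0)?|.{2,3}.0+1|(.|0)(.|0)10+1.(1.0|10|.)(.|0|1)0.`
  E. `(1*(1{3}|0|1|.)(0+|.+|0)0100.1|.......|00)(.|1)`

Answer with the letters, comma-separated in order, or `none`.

A → no match
B → match
C → no match
D → no match
E → no match

B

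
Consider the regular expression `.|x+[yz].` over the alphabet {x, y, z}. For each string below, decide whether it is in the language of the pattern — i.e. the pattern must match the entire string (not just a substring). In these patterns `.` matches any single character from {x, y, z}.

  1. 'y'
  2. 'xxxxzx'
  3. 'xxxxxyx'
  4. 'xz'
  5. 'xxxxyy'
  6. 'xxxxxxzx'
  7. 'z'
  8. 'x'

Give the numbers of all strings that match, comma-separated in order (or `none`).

1 → match
2 → match
3 → match
4 → no match
5 → match
6 → match
7 → match
8 → match

1, 2, 3, 5, 6, 7, 8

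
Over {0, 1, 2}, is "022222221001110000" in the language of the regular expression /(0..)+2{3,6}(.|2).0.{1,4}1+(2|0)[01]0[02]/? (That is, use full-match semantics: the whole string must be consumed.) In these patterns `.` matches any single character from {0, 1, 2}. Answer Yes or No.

Yes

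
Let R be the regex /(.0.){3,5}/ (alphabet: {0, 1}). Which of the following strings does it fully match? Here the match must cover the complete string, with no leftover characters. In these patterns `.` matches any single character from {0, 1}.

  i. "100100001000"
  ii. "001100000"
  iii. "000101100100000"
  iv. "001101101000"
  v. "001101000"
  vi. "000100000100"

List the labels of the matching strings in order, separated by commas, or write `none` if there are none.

i, ii, iii, iv, v, vi

i → match
ii → match
iii → match
iv → match
v → match
vi → match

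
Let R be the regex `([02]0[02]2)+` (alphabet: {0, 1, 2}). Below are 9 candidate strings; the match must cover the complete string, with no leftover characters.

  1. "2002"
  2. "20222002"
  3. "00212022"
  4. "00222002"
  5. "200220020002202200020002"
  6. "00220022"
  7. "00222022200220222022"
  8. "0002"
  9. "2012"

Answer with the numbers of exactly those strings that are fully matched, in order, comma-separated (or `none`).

1. "2002" → match
2. "20222002" → match
3. "00212022" → no match
4. "00222002" → match
5 → match
6. "00220022" → match
7 → match
8. "0002" → match
9. "2012" → no match

1, 2, 4, 5, 6, 7, 8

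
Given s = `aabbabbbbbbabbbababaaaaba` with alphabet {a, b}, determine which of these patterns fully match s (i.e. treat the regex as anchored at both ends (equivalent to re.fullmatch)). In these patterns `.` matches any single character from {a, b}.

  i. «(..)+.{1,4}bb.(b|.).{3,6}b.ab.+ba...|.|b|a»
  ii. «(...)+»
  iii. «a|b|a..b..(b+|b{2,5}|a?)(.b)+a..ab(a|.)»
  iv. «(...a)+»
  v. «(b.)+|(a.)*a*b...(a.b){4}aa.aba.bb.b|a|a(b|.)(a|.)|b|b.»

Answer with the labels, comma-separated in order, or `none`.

iii

i → no match
ii → no match
iii → match
iv → no match
v → no match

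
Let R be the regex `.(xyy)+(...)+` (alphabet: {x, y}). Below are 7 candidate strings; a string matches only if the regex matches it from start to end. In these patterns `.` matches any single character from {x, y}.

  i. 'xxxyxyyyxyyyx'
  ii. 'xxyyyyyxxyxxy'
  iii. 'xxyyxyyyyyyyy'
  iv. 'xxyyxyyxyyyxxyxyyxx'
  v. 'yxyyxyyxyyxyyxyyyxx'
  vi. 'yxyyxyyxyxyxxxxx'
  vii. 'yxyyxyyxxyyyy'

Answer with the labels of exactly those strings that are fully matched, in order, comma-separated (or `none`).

i → no match
ii → match
iii → match
iv → match
v → match
vi → match
vii → match

ii, iii, iv, v, vi, vii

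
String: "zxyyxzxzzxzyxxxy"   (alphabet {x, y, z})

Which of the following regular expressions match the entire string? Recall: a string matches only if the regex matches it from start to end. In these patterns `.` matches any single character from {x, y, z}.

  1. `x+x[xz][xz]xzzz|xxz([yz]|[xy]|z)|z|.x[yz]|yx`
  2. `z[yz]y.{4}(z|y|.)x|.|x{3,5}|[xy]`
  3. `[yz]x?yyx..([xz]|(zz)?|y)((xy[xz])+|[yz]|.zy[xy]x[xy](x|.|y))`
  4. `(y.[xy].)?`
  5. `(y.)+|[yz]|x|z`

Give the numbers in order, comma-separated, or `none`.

1 → no match
2 → no match
3 → match
4 → no match
5 → no match

3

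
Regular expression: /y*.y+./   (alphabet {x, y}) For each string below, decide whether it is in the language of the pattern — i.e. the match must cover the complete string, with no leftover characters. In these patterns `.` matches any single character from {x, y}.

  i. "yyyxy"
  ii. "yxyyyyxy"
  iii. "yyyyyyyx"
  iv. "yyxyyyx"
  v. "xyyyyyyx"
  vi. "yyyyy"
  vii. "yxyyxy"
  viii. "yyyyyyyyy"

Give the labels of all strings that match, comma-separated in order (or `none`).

i → no match
ii → no match
iii → match
iv → match
v → match
vi → match
vii → no match
viii → match

iii, iv, v, vi, viii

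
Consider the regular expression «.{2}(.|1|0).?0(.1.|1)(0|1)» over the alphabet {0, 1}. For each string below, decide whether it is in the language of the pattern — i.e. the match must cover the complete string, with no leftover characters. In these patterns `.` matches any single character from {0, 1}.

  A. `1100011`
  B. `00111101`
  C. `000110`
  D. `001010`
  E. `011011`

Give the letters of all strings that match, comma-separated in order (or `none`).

A, D, E

A. `1100011` → match
B. `00111101` → no match
C. `000110` → no match
D. `001010` → match
E. `011011` → match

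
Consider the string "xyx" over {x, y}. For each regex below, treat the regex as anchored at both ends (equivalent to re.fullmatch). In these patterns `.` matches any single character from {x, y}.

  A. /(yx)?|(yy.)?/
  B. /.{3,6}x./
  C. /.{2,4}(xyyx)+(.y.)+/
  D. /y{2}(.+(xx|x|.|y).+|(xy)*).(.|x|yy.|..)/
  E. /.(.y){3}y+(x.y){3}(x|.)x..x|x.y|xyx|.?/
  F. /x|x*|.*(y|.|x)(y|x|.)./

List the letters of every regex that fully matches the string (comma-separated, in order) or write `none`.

A → no match
B → no match
C → no match
D → no match — must start with "y"
E → match
F → match

E, F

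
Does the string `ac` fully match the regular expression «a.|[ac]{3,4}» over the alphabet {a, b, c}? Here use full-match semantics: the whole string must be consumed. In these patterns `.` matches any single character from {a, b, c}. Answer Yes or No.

Yes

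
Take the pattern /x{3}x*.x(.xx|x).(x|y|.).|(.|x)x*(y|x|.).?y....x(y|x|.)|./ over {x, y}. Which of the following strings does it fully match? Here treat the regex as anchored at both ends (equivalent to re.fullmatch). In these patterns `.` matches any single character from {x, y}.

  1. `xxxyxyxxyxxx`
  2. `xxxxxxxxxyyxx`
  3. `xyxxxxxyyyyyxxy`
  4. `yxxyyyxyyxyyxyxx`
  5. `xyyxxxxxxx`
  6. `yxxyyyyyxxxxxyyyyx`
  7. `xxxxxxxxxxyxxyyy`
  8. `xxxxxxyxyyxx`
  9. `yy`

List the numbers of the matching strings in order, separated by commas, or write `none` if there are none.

1, 7

1 → match
2 → no match
3 → no match
4 → no match
5 → no match
6 → no match
7 → match
8 → no match
9 → no match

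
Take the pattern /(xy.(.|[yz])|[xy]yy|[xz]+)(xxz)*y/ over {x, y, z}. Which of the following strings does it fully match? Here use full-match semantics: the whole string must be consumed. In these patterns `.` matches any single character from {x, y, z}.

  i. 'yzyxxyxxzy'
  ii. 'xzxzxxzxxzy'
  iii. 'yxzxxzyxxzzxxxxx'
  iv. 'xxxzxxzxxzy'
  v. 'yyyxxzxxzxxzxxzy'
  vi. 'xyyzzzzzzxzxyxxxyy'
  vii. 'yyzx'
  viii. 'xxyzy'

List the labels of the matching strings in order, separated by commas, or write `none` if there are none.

ii, iv, v

i → no match
ii → match
iii → no match — must end with 'y'
iv → match
v → match
vi → no match
vii → no match — must end with 'y'
viii → no match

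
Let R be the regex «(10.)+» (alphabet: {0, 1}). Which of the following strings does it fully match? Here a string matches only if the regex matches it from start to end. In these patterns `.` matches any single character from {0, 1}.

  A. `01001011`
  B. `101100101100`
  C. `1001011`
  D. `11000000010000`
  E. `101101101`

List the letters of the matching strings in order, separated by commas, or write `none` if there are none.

A → no match — must start with `10`
B → match
C → no match
D → no match — must start with `10`
E → match

B, E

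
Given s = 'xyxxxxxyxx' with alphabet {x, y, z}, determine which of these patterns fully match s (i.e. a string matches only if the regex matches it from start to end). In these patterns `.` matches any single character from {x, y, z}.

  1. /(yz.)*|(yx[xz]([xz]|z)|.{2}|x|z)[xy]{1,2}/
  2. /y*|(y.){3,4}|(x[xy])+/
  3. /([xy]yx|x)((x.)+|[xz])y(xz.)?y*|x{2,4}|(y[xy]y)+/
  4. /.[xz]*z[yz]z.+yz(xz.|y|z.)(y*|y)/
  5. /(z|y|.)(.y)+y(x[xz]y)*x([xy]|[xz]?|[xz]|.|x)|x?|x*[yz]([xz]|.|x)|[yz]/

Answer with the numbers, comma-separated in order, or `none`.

2

1 → no match
2 → match
3 → no match
4 → no match
5 → no match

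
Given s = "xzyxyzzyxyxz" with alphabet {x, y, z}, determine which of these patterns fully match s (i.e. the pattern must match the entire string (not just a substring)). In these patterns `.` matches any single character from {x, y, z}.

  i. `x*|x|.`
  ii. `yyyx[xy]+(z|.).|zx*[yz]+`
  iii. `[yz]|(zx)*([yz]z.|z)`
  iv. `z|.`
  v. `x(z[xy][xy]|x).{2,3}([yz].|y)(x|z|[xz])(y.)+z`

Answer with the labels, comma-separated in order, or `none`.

v

i → no match
ii → no match
iii → no match
iv → no match
v → match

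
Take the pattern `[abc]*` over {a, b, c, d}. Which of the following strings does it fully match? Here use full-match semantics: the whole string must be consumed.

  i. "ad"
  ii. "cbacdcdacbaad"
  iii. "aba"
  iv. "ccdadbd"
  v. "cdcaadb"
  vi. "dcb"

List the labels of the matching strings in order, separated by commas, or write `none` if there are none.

i → no match
ii → no match
iii → match
iv → no match
v → no match
vi → no match

iii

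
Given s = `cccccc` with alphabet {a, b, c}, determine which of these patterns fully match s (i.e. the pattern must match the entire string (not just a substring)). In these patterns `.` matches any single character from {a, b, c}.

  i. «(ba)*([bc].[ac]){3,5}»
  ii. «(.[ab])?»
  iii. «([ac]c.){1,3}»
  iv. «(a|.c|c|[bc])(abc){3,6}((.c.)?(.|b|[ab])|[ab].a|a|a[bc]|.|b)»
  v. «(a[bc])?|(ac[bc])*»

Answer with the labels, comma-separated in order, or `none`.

i → no match
ii → no match
iii → match
iv → no match
v → no match

iii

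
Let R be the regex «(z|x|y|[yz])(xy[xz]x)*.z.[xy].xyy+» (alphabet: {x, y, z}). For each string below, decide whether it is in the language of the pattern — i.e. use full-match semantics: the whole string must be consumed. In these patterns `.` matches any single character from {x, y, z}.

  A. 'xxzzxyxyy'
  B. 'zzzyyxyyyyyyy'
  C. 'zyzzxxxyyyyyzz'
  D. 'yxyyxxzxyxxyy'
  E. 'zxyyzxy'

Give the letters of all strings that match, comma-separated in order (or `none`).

A

A → match
B → no match
C → no match — must end with 'y'
D → no match
E → no match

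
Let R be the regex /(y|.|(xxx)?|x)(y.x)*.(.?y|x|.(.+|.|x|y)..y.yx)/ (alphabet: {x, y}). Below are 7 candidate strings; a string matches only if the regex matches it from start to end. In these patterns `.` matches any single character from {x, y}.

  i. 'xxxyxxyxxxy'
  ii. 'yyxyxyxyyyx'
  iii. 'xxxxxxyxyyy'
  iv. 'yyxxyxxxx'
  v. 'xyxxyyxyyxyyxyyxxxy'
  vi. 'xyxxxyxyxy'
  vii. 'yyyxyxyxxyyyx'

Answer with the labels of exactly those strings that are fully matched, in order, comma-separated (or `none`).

i → match
ii → match
iii → no match
iv → match
v → match
vi → no match
vii → match

i, ii, iv, v, vii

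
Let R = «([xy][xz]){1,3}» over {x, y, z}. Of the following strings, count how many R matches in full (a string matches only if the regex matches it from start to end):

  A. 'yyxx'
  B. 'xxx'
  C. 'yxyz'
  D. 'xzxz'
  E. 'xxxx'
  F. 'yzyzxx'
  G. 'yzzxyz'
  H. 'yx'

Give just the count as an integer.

A → no match
B → no match
C → match
D → match
E → match
F → match
G → no match
H → match
Total matched: 5

5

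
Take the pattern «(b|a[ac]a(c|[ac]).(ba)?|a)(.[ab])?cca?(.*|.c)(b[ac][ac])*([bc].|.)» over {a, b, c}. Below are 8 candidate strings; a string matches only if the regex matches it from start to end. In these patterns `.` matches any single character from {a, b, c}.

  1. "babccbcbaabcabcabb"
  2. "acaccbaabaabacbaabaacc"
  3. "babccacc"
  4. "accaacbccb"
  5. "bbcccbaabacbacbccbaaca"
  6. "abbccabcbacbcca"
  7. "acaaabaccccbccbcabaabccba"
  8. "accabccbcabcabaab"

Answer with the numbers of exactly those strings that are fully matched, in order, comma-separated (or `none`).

1, 2, 3, 4, 6, 7, 8

1 → match
2 → match
3. "babccacc" → match
4. "accaacbccb" → match
5 → no match
6 → match
7 → match
8 → match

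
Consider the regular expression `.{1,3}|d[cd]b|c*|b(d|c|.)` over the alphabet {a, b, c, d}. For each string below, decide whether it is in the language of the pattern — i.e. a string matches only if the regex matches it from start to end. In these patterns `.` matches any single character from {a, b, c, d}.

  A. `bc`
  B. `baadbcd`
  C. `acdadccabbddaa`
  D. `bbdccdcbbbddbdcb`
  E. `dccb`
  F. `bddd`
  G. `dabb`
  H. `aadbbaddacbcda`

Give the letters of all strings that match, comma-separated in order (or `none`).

A. `bc` → match
B. `baadbcd` → no match
C → no match
D → no match
E. `dccb` → no match
F. `bddd` → no match
G. `dabb` → no match
H → no match

A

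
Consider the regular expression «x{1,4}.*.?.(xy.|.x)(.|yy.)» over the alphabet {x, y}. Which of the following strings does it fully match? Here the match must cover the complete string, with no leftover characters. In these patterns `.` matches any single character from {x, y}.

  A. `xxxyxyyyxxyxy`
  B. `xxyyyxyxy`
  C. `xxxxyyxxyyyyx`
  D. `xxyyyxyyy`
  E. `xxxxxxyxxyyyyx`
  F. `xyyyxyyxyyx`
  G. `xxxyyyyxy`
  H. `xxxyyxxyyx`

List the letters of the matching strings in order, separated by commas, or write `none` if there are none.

A, B, C, D, E, F, G, H

A → match
B → match
C → match
D → match
E → match
F → match
G → match
H → match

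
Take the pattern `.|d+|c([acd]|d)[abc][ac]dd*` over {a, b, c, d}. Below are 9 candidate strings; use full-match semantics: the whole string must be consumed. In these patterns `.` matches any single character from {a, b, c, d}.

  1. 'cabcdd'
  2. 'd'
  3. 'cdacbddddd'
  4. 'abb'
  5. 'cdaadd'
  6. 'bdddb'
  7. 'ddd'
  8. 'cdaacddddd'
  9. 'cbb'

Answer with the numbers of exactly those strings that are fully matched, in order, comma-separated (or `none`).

1, 2, 5, 7

1 → match
2 → match
3 → no match
4 → no match
5 → match
6 → no match
7 → match
8 → no match
9 → no match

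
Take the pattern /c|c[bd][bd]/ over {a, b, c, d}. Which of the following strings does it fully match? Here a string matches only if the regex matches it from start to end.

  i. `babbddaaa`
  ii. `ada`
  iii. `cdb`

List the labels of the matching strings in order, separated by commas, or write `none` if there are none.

iii

i → no match — must start with `c`
ii → no match — must start with `c`
iii → match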